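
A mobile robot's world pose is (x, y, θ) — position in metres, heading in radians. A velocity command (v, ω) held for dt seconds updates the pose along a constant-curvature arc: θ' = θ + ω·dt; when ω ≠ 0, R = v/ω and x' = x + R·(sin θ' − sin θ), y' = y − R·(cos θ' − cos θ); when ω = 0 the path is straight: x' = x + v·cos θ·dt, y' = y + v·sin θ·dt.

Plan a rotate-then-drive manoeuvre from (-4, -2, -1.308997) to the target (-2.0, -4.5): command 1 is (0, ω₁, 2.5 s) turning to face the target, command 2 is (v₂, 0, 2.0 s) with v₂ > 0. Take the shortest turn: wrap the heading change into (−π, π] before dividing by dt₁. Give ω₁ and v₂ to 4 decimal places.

heading to target = atan2(-4.5−-2, -2−-4) = -0.8961
Δθ = wrap(-0.8961 − -1.3090) = 0.4129; ω₁ = Δθ/dt₁ = 0.1652
distance = √((-2−-4)² + (-4.5−-2)²) = 3.2016; v₂ = distance/dt₂ = 1.6008

ω₁ = 0.1652, v₂ = 1.6008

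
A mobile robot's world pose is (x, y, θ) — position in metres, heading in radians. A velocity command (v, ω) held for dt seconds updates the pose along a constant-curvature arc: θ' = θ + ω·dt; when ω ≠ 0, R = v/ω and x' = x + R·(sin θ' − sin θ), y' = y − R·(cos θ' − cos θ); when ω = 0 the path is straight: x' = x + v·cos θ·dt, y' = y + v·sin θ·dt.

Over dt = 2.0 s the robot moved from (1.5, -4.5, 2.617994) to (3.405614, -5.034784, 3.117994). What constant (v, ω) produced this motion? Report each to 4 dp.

v = -1.0000, ω = 0.2500

Δθ = 3.117994 − 2.617994 = 0.500000
ω = Δθ/dt = 0.500000/2.0 = 0.2500
R = Δx/(sin θ' − sin θ) = -4.0000
v = R·ω = -4.0000·0.2500 = -1.0000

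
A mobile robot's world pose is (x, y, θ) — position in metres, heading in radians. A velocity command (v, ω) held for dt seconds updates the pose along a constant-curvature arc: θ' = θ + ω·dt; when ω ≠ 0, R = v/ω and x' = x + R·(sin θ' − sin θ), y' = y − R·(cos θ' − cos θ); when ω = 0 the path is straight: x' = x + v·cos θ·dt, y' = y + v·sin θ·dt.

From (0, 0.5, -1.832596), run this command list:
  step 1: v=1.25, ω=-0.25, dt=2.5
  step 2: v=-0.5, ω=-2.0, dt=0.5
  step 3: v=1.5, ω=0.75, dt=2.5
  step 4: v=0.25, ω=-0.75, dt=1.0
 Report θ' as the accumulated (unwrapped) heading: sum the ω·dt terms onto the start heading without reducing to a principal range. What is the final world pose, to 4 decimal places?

(-4.1480, -4.1408, -2.3326)

step 1: θ'=-2.4576 (R=-5.0000) → pose (-1.6702, -2.0812, -2.4576)
step 2: θ'=-3.4576 (R=0.2500) → pose (-1.4345, -2.0373, -3.4576)
step 3: θ'=-1.5826 (R=2.0000) → pose (-4.0559, -3.9147, -1.5826)
step 4: θ'=-2.3326 (R=-0.3333) → pose (-4.1480, -4.1408, -2.3326)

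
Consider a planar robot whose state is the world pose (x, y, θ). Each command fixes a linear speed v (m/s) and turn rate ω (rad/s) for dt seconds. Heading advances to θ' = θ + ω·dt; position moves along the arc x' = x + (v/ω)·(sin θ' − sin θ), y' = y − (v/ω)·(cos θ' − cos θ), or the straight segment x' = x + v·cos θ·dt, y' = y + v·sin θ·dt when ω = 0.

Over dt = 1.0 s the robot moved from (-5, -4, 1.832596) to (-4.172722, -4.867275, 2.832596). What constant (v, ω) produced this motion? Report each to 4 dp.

v = -1.2500, ω = 1.0000

Δθ = 2.832596 − 1.832596 = 1.000000
ω = Δθ/dt = 1.000000/1.0 = 1.0000
R = −Δy/(cos θ' − cos θ) = -1.2500
v = R·ω = -1.2500·1.0000 = -1.2500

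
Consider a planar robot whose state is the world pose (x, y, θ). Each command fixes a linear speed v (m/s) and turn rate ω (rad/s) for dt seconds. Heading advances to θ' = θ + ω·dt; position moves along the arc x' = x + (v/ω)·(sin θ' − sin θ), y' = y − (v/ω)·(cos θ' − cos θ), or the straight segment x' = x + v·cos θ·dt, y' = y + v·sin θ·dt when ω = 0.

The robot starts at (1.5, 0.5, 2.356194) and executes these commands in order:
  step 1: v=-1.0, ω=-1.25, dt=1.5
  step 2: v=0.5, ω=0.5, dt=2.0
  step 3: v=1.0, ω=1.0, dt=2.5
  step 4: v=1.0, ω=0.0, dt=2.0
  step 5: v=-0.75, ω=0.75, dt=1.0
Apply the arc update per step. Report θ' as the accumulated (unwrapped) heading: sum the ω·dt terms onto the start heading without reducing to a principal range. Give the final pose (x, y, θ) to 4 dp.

(-0.9827, -0.0228, 4.7312)

step 1: θ'=0.4812 (R=0.8000) → pose (1.3046, -0.7748, 0.4812)
step 2: θ'=1.4812 (R=1.0000) → pose (1.8377, 0.0221, 1.4812)
step 3: θ'=3.9812 (R=1.0000) → pose (0.0974, 0.7794, 3.9812)
step 4: θ'=3.9812 (straight) → pose (-1.2381, -0.7094, 3.9812)
step 5: θ'=4.7312 (R=-1.0000) → pose (-0.9827, -0.0228, 4.7312)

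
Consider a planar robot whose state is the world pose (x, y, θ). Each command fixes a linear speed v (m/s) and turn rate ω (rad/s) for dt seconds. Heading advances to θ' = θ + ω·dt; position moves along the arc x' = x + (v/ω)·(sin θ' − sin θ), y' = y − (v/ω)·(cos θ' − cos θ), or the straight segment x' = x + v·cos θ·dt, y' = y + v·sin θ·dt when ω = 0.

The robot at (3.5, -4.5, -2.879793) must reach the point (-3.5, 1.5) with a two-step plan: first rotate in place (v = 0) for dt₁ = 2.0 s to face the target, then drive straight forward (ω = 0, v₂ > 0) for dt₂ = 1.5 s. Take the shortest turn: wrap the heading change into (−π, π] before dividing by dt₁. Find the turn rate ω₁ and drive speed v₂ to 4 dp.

ω₁ = -0.4852, v₂ = 6.1464

heading to target = atan2(1.5−-4.5, -3.5−3.5) = 2.4330
Δθ = wrap(2.4330 − -2.8798) = -0.9704; ω₁ = Δθ/dt₁ = -0.4852
distance = √((-3.5−3.5)² + (1.5−-4.5)²) = 9.2195; v₂ = distance/dt₂ = 6.1464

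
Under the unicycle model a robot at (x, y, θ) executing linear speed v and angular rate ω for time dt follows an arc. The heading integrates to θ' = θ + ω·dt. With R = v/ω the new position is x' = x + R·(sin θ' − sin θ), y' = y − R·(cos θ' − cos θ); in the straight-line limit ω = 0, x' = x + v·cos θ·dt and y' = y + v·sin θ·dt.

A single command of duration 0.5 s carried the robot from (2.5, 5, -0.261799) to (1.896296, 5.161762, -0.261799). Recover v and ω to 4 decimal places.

v = -1.2500, ω = 0.0000

Δθ = -0.261799 − -0.261799 = 0.000000
ω = Δθ/dt = 0.000000/0.5 = 0.0000
ω = 0 → v = (Δx·cos θ + Δy·sin θ)/dt = -1.2500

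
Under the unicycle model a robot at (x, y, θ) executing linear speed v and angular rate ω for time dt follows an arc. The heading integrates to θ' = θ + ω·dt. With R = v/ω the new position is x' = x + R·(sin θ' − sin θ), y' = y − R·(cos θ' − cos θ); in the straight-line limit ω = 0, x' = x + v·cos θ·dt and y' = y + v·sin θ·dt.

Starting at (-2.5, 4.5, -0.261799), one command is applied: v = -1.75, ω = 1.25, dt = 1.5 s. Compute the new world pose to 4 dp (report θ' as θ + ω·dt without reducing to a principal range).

θ' = -0.2618 + 1.25·1.5 = 1.6132
R = v/ω = -1.75/1.25 = -1.4000
x' = -2.5 + -1.4000·(sin 1.6132 − sin -0.2618) = -4.2611
y' = 4.5 − -1.4000·(cos 1.6132 − cos -0.2618) = 3.0884

(-4.2611, 3.0884, 1.6132)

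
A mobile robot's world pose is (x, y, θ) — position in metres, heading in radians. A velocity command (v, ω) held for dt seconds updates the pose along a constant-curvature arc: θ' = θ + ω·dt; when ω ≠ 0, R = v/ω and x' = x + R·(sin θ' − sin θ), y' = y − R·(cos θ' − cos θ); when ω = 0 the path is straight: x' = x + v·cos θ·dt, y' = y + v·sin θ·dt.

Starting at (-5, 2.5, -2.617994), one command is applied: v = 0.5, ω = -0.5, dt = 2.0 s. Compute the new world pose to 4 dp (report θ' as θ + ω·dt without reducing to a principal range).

θ' = -2.6180 + -0.5·2.0 = -3.6180
R = v/ω = 0.5/-0.5 = -1.0000
x' = -5 + -1.0000·(sin -3.6180 − sin -2.6180) = -5.9586
y' = 2.5 − -1.0000·(cos -3.6180 − cos -2.6180) = 2.4774

(-5.9586, 2.4774, -3.6180)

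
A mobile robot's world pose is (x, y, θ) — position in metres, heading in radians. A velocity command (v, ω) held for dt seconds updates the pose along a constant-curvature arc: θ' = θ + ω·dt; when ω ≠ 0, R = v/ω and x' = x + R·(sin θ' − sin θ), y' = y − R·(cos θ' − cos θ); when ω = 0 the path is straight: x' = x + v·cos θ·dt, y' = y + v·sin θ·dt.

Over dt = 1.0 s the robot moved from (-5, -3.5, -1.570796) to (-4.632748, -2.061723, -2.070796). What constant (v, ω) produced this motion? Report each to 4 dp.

v = -1.5000, ω = -0.5000

Δθ = -2.070796 − -1.570796 = -0.500000
ω = Δθ/dt = -0.500000/1.0 = -0.5000
R = −Δy/(cos θ' − cos θ) = 3.0000
v = R·ω = 3.0000·-0.5000 = -1.5000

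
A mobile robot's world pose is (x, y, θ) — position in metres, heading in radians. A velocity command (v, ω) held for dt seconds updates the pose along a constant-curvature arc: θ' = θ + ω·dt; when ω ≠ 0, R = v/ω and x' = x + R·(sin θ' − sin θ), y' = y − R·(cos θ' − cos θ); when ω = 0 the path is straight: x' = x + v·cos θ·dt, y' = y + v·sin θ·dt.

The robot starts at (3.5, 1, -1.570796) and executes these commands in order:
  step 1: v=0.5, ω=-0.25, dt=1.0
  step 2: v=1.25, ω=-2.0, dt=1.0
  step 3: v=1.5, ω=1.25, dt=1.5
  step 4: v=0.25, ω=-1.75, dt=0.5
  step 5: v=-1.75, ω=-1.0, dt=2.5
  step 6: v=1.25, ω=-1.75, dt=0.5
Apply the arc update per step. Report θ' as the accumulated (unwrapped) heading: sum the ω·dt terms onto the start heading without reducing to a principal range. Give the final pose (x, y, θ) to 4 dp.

(2.9929, -2.7615, -6.1958)

step 1: θ'=-1.8208 (R=-2.0000) → pose (3.4378, 0.5052, -1.8208)
step 2: θ'=-3.8208 (R=-0.6250) → pose (2.4396, 0.1735, -3.8208)
step 3: θ'=-1.9458 (R=1.2000) → pose (0.5692, -0.3206, -1.9458)
step 4: θ'=-2.8208 (R=-0.1429) → pose (0.4813, -0.4039, -2.8208)
step 5: θ'=-5.3208 (R=1.7500) → pose (2.4691, -3.0648, -5.3208)
step 6: θ'=-6.1958 (R=-0.7143) → pose (2.9929, -2.7615, -6.1958)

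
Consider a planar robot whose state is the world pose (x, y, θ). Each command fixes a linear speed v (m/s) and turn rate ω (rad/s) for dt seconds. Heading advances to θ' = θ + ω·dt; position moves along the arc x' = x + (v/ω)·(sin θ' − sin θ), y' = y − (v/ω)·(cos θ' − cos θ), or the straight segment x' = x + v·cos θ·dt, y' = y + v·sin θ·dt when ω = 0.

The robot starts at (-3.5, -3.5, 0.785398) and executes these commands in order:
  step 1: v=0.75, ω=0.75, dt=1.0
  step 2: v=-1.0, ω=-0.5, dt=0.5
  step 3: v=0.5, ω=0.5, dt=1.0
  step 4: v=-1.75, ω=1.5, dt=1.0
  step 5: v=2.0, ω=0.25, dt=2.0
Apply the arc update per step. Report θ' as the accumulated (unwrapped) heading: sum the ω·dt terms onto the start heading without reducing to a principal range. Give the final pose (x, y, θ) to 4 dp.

(-5.6182, -5.2511, 3.7854)

step 1: θ'=1.5354 (R=1.0000) → pose (-3.2077, -2.8283, 1.5354)
step 2: θ'=1.2854 (R=2.0000) → pose (-3.2874, -3.3206, 1.2854)
step 3: θ'=1.7854 (R=1.0000) → pose (-3.2699, -2.8261, 1.7854)
step 4: θ'=3.2854 (R=-1.1667) → pose (-1.9628, -3.7323, 3.2854)
step 5: θ'=3.7854 (R=8.0000) → pose (-5.6182, -5.2511, 3.7854)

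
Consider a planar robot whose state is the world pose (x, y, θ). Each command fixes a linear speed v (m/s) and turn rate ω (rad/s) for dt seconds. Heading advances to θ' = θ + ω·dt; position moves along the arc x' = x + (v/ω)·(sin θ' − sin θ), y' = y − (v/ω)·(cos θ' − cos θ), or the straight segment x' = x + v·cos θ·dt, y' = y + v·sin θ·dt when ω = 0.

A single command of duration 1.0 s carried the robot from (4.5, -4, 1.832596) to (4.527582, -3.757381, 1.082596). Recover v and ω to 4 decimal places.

v = 0.2500, ω = -0.7500

Δθ = 1.082596 − 1.832596 = -0.750000
ω = Δθ/dt = -0.750000/1.0 = -0.7500
R = −Δy/(cos θ' − cos θ) = -0.3333
v = R·ω = -0.3333·-0.7500 = 0.2500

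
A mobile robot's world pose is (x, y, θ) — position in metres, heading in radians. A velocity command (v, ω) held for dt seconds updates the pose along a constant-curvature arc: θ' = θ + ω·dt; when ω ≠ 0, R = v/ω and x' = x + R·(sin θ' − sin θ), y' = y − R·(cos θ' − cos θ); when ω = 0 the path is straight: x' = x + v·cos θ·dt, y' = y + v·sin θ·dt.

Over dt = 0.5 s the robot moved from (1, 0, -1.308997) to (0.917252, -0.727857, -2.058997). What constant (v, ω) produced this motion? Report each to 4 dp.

Δθ = -2.058997 − -1.308997 = -0.750000
ω = Δθ/dt = -0.750000/0.5 = -1.5000
R = −Δy/(cos θ' − cos θ) = -1.0000
v = R·ω = -1.0000·-1.5000 = 1.5000

v = 1.5000, ω = -1.5000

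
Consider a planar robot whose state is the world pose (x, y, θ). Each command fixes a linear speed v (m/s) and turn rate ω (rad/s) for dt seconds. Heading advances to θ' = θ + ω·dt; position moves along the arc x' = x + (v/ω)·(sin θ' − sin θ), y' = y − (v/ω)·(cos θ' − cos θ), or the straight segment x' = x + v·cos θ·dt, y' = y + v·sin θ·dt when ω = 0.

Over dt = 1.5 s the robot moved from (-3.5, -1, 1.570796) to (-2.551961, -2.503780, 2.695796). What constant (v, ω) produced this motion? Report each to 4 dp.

v = -1.2500, ω = 0.7500

Δθ = 2.695796 − 1.570796 = 1.125000
ω = Δθ/dt = 1.125000/1.5 = 0.7500
R = −Δy/(cos θ' − cos θ) = -1.6667
v = R·ω = -1.6667·0.7500 = -1.2500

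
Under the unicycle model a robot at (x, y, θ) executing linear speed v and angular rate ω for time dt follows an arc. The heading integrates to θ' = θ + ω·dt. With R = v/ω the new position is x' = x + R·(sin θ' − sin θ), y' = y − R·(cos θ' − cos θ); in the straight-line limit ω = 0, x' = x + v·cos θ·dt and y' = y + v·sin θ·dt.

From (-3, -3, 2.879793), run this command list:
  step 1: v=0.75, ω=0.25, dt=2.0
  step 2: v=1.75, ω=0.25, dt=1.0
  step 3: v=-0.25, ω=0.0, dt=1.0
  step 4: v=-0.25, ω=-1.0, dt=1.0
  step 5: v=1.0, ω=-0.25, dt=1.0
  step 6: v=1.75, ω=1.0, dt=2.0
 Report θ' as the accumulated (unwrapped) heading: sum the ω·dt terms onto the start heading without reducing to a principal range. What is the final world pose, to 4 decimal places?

step 1: θ'=3.3798 (R=3.0000) → pose (-4.4843, -2.9825, 3.3798)
step 2: θ'=3.6298 (R=7.0000) → pose (-6.1159, -3.6026, 3.6298)
step 3: θ'=3.6298 (straight) → pose (-5.8951, -3.4853, 3.6298)
step 4: θ'=2.6298 (R=0.2500) → pose (-5.6554, -3.4882, 2.6298)
step 5: θ'=2.3798 (R=-4.0000) → pose (-6.4573, -2.8951, 2.3798)
step 6: θ'=4.3798 (R=1.7500) → pose (-9.3193, -3.5900, 4.3798)

(-9.3193, -3.5900, 4.3798)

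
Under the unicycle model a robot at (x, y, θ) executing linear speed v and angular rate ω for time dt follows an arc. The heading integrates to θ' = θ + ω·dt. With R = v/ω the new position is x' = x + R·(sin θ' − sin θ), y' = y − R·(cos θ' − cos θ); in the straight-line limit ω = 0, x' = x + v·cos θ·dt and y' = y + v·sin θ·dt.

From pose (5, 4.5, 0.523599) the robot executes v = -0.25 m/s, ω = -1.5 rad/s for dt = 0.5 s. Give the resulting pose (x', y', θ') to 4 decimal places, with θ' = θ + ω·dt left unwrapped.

θ' = 0.5236 + -1.5·0.5 = -0.2264
R = v/ω = -0.25/-1.5 = 0.1667
x' = 5 + 0.1667·(sin -0.2264 − sin 0.5236) = 4.8793
y' = 4.5 − 0.1667·(cos -0.2264 − cos 0.5236) = 4.4819

(4.8793, 4.4819, -0.2264)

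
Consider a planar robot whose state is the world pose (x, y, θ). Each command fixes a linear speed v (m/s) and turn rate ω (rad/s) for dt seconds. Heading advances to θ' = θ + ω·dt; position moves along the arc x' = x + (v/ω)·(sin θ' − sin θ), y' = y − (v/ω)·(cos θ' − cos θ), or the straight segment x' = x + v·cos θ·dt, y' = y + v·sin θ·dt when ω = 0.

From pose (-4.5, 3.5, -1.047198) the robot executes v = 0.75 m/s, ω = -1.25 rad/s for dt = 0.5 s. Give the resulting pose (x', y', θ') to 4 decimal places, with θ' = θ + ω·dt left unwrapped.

θ' = -1.0472 + -1.25·0.5 = -1.6722
R = v/ω = 0.75/-1.25 = -0.6000
x' = -4.5 + -0.6000·(sin -1.6722 − sin -1.0472) = -4.4227
y' = 3.5 − -0.6000·(cos -1.6722 − cos -1.0472) = 3.1393

(-4.4227, 3.1393, -1.6722)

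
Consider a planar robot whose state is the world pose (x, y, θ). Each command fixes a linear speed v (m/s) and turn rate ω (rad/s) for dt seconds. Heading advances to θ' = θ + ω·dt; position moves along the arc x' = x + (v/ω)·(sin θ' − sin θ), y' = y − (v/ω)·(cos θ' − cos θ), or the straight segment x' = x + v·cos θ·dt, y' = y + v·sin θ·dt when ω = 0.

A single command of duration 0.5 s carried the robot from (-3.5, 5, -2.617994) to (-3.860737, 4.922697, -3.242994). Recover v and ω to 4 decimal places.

v = 0.7500, ω = -1.2500

Δθ = -3.242994 − -2.617994 = -0.625000
ω = Δθ/dt = -0.625000/0.5 = -1.2500
R = Δx/(sin θ' − sin θ) = -0.6000
v = R·ω = -0.6000·-1.2500 = 0.7500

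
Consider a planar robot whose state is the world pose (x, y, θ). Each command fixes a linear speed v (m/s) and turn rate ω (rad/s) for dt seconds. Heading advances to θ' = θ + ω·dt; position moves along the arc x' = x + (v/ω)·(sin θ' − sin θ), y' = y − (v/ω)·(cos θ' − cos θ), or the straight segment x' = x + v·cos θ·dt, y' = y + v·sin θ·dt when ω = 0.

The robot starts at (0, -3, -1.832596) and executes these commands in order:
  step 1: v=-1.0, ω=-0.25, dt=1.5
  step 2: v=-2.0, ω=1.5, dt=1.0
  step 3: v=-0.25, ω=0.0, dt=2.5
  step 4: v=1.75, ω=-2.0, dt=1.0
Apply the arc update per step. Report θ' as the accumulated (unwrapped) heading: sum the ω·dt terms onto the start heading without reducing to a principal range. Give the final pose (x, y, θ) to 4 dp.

step 1: θ'=-2.2076 (R=4.0000) → pose (0.6477, -1.6568, -2.2076)
step 2: θ'=-0.7076 (R=-1.3333) → pose (0.4424, 0.1493, -0.7076)
step 3: θ'=-0.7076 (straight) → pose (-0.0326, 0.5555, -0.7076)
step 4: θ'=-2.7076 (R=-0.8750) → pose (-0.2334, -0.9033, -2.7076)

(-0.2334, -0.9033, -2.7076)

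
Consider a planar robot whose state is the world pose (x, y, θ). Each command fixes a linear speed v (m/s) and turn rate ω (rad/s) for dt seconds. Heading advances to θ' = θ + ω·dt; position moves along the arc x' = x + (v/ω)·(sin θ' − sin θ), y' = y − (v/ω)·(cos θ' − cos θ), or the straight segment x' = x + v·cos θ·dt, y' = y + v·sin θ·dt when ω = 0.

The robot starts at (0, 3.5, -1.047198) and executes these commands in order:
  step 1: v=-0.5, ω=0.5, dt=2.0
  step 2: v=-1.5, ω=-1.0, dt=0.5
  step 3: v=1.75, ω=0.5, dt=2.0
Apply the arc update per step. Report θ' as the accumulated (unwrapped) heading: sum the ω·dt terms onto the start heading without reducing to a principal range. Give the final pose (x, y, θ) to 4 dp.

(1.8237, 4.0579, 0.4528)

step 1: θ'=-0.0472 (R=-1.0000) → pose (-0.8188, 3.9989, -0.0472)
step 2: θ'=-0.5472 (R=1.5000) → pose (-1.5285, 4.2162, -0.5472)
step 3: θ'=0.4528 (R=3.5000) → pose (1.8237, 4.0579, 0.4528)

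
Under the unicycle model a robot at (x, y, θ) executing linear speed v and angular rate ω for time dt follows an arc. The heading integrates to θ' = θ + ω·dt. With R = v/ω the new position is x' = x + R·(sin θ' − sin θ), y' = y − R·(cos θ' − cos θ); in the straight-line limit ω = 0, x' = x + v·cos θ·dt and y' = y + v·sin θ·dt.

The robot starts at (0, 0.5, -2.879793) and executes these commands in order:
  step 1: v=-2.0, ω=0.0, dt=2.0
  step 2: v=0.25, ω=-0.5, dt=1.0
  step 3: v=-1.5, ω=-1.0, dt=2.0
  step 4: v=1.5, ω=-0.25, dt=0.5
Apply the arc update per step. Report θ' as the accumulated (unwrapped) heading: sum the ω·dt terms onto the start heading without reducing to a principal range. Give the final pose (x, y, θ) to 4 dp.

step 1: θ'=-2.8798 (straight) → pose (3.8637, 1.5353, -2.8798)
step 2: θ'=-3.3798 (R=-0.5000) → pose (3.6163, 1.5324, -3.3798)
step 3: θ'=-5.3798 (R=1.5000) → pose (4.4405, -0.8537, -5.3798)
step 4: θ'=-5.5048 (R=-6.0000) → pose (4.9403, -0.2951, -5.5048)

(4.9403, -0.2951, -5.5048)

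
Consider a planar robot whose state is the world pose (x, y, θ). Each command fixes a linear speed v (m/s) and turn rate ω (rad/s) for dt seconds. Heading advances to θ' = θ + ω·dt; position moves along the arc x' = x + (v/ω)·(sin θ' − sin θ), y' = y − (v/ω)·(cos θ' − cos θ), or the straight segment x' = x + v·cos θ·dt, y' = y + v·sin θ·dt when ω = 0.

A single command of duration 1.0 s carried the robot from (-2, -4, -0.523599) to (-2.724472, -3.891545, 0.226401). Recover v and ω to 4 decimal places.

Δθ = 0.226401 − -0.523599 = 0.750000
ω = Δθ/dt = 0.750000/1.0 = 0.7500
R = Δx/(sin θ' − sin θ) = -1.0000
v = R·ω = -1.0000·0.7500 = -0.7500

v = -0.7500, ω = 0.7500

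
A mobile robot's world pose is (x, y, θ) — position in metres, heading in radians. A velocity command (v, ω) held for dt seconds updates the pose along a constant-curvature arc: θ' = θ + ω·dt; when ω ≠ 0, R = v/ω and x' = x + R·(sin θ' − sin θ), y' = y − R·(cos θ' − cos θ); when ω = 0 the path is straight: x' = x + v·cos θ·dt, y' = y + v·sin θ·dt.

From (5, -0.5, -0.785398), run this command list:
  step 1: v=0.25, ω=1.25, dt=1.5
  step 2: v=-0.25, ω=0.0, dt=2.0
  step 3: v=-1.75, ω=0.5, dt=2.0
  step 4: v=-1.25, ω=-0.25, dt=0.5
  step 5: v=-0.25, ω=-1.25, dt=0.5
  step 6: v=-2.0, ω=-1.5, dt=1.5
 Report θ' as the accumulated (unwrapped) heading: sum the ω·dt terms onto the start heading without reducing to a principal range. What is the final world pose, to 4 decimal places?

step 1: θ'=1.0896 (R=0.2000) → pose (5.3187, -0.4511, 1.0896)
step 2: θ'=1.0896 (straight) → pose (5.0873, -0.8944, 1.0896)
step 3: θ'=2.0896 (R=-3.5000) → pose (5.1504, -4.2498, 2.0896)
step 4: θ'=1.9646 (R=5.0000) → pose (5.4256, -4.8104, 1.9646)
step 5: θ'=1.3396 (R=0.2000) → pose (5.4356, -4.9330, 1.3396)
step 6: θ'=-0.9104 (R=1.3333) → pose (3.0847, -5.4454, -0.9104)

(3.0847, -5.4454, -0.9104)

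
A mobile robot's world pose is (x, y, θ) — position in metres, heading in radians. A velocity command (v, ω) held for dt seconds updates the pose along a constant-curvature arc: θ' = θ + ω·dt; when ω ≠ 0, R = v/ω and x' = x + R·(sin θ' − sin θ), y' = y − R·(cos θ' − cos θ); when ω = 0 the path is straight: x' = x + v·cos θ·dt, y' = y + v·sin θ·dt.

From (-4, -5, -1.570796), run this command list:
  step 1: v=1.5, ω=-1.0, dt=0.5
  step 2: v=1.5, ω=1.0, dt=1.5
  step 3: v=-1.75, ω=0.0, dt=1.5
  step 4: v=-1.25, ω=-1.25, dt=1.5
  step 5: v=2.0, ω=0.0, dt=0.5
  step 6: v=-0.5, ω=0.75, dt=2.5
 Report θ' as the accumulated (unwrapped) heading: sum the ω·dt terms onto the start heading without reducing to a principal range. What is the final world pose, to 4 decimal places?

(-6.8219, -4.2415, -0.5708)

step 1: θ'=-2.0708 (R=-1.5000) → pose (-4.1836, -5.7191, -2.0708)
step 2: θ'=-0.5708 (R=1.5000) → pose (-3.6777, -7.7005, -0.5708)
step 3: θ'=-0.5708 (straight) → pose (-5.8866, -6.2822, -0.5708)
step 4: θ'=-2.4458 (R=1.0000) → pose (-5.9873, -4.6732, -2.4458)
step 5: θ'=-2.4458 (straight) → pose (-6.7548, -5.3142, -2.4458)
step 6: θ'=-0.5708 (R=-0.6667) → pose (-6.8219, -4.2415, -0.5708)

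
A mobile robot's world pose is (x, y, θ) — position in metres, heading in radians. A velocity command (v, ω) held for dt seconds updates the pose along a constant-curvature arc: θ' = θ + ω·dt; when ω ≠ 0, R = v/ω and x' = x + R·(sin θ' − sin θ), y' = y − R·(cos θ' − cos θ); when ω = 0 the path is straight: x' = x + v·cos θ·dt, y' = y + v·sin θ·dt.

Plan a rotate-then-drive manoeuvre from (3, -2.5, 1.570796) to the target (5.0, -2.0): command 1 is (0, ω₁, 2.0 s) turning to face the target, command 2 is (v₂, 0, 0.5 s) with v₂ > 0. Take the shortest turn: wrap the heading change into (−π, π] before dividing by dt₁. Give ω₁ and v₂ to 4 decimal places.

heading to target = atan2(-2−-2.5, 5−3) = 0.2450
Δθ = wrap(0.2450 − 1.5708) = -1.3258; ω₁ = Δθ/dt₁ = -0.6629
distance = √((5−3)² + (-2−-2.5)²) = 2.0616; v₂ = distance/dt₂ = 4.1231

ω₁ = -0.6629, v₂ = 4.1231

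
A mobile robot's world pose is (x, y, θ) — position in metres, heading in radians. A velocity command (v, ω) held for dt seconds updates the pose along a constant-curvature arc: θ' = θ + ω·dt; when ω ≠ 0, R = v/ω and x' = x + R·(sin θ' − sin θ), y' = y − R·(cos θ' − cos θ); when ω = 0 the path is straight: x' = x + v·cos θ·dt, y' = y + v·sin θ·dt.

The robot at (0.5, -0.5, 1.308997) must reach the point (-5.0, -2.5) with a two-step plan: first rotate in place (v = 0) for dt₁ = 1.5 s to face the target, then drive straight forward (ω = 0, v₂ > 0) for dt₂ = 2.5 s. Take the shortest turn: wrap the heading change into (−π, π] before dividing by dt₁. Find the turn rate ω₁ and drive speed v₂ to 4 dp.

ω₁ = 1.4542, v₂ = 2.3409

heading to target = atan2(-2.5−-0.5, -5−0.5) = -2.7928
Δθ = wrap(-2.7928 − 1.3090) = 2.1814; ω₁ = Δθ/dt₁ = 1.4542
distance = √((-5−0.5)² + (-2.5−-0.5)²) = 5.8523; v₂ = distance/dt₂ = 2.3409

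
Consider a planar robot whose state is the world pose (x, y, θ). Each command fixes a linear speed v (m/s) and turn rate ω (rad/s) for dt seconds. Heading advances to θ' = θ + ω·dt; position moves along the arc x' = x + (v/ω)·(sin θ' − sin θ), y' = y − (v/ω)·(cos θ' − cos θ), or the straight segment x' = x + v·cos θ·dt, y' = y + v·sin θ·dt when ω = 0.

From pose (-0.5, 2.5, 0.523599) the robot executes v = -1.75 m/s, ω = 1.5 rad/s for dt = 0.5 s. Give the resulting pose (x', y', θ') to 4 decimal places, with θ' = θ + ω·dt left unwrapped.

(-1.0322, 1.8313, 1.2736)

θ' = 0.5236 + 1.5·0.5 = 1.2736
R = v/ω = -1.75/1.5 = -1.1667
x' = -0.5 + -1.1667·(sin 1.2736 − sin 0.5236) = -1.0322
y' = 2.5 − -1.1667·(cos 1.2736 − cos 0.5236) = 1.8313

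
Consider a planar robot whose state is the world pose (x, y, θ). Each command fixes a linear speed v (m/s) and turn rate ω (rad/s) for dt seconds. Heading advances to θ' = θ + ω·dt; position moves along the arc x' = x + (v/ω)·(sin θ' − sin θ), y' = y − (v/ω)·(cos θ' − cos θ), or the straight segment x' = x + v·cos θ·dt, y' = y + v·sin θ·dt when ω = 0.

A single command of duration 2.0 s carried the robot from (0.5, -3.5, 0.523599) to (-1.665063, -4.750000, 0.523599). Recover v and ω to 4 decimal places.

Δθ = 0.523599 − 0.523599 = 0.000000
ω = Δθ/dt = 0.000000/2.0 = 0.0000
ω = 0 → v = (Δx·cos θ + Δy·sin θ)/dt = -1.2500

v = -1.2500, ω = 0.0000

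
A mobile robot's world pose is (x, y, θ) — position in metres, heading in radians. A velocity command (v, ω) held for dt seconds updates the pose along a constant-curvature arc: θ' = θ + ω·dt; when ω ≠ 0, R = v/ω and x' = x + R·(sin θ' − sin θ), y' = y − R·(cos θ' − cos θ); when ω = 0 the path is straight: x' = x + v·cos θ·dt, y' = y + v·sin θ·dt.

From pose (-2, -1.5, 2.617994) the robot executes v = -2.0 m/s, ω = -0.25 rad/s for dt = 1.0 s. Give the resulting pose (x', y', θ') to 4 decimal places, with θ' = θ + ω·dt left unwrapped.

(-0.4103, -2.7050, 2.3680)

θ' = 2.6180 + -0.25·1.0 = 2.3680
R = v/ω = -2.0/-0.25 = 8.0000
x' = -2 + 8.0000·(sin 2.3680 − sin 2.6180) = -0.4103
y' = -1.5 − 8.0000·(cos 2.3680 − cos 2.6180) = -2.7050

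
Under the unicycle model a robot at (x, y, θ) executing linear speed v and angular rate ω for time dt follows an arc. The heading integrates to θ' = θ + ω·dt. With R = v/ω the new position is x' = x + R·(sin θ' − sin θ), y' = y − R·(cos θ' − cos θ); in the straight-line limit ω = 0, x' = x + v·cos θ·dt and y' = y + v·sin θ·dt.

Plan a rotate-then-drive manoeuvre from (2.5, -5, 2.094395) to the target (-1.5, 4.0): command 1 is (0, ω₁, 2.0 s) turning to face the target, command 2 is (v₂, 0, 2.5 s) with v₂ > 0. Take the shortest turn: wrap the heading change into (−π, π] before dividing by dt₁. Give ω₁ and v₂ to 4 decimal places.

heading to target = atan2(4−-5, -1.5−2.5) = 1.9890
Δθ = wrap(1.9890 − 2.0944) = -0.1054; ω₁ = Δθ/dt₁ = -0.0527
distance = √((-1.5−2.5)² + (4−-5)²) = 9.8489; v₂ = distance/dt₂ = 3.9395

ω₁ = -0.0527, v₂ = 3.9395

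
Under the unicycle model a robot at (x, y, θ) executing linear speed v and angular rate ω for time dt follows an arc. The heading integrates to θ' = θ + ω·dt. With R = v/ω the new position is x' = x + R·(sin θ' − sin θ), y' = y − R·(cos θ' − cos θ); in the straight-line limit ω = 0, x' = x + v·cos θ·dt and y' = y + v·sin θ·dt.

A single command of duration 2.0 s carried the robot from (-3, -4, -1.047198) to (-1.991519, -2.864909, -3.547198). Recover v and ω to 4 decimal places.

Δθ = -3.547198 − -1.047198 = -2.500000
ω = Δθ/dt = -2.500000/2.0 = -1.2500
R = −Δy/(cos θ' − cos θ) = 0.8000
v = R·ω = 0.8000·-1.2500 = -1.0000

v = -1.0000, ω = -1.2500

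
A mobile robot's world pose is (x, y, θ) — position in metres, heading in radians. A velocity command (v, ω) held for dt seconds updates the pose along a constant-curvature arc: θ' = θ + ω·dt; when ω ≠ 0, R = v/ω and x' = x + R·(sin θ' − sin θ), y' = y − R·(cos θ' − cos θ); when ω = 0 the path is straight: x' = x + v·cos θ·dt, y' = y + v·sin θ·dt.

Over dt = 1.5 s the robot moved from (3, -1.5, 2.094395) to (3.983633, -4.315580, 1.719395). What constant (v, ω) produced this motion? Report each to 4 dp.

v = -2.0000, ω = -0.2500

Δθ = 1.719395 − 2.094395 = -0.375000
ω = Δθ/dt = -0.375000/1.5 = -0.2500
R = −Δy/(cos θ' − cos θ) = 8.0000
v = R·ω = 8.0000·-0.2500 = -2.0000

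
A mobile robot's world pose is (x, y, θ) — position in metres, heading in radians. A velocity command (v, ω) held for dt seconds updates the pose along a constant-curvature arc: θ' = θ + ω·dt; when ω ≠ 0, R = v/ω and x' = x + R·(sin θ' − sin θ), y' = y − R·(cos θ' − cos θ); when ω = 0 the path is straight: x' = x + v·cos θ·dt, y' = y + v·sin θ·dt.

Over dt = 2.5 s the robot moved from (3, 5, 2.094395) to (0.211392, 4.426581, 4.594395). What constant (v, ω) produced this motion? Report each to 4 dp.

Δθ = 4.594395 − 2.094395 = 2.500000
ω = Δθ/dt = 2.500000/2.5 = 1.0000
R = Δx/(sin θ' − sin θ) = 1.5000
v = R·ω = 1.5000·1.0000 = 1.5000

v = 1.5000, ω = 1.0000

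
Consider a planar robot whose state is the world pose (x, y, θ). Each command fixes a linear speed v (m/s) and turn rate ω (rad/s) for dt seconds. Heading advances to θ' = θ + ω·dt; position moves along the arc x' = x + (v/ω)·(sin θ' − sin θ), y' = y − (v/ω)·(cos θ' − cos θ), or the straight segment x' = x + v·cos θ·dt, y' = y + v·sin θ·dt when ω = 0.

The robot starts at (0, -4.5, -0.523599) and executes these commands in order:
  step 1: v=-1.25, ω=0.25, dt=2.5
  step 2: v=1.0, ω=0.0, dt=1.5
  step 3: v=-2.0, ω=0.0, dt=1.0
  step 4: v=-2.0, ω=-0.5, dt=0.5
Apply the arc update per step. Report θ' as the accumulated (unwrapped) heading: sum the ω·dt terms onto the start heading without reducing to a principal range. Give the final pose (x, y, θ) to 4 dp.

step 1: θ'=0.1014 (R=-5.0000) → pose (-3.0061, -3.8558, 0.1014)
step 2: θ'=0.1014 (straight) → pose (-1.5138, -3.7040, 0.1014)
step 3: θ'=0.1014 (straight) → pose (-3.5036, -3.9064, 0.1014)
step 4: θ'=-0.1486 (R=4.0000) → pose (-4.5007, -3.8829, -0.1486)

(-4.5007, -3.8829, -0.1486)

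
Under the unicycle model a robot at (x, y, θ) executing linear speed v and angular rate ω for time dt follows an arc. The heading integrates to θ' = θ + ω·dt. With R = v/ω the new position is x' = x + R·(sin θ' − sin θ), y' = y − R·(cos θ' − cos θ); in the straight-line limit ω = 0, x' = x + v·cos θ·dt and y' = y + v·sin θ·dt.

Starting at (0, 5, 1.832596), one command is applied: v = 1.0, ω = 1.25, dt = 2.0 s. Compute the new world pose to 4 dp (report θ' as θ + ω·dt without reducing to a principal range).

(-1.5157, 5.0895, 4.3326)

θ' = 1.8326 + 1.25·2.0 = 4.3326
R = v/ω = 1.0/1.25 = 0.8000
x' = 0 + 0.8000·(sin 4.3326 − sin 1.8326) = -1.5157
y' = 5 − 0.8000·(cos 4.3326 − cos 1.8326) = 5.0895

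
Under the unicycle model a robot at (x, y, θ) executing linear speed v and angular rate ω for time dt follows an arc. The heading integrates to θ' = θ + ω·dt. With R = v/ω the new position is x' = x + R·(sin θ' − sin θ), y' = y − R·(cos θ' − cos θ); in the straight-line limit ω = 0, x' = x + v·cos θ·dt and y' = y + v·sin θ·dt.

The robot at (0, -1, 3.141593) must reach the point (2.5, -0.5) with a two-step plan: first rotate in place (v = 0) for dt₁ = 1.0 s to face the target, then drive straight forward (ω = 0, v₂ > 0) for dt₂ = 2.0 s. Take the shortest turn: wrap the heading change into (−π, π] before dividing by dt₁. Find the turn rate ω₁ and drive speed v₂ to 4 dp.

heading to target = atan2(-0.5−-1, 2.5−0) = 0.1974
Δθ = wrap(0.1974 − 3.1416) = -2.9442; ω₁ = Δθ/dt₁ = -2.9442
distance = √((2.5−0)² + (-0.5−-1)²) = 2.5495; v₂ = distance/dt₂ = 1.2748

ω₁ = -2.9442, v₂ = 1.2748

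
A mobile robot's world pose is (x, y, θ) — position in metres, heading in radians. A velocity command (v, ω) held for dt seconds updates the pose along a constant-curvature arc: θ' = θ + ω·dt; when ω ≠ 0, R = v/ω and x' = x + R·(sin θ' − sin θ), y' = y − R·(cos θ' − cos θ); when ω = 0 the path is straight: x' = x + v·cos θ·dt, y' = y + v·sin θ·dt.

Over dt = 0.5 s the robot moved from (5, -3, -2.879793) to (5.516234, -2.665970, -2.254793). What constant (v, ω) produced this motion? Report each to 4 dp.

Δθ = -2.254793 − -2.879793 = 0.625000
ω = Δθ/dt = 0.625000/0.5 = 1.2500
R = Δx/(sin θ' − sin θ) = -1.0000
v = R·ω = -1.0000·1.2500 = -1.2500

v = -1.2500, ω = 1.2500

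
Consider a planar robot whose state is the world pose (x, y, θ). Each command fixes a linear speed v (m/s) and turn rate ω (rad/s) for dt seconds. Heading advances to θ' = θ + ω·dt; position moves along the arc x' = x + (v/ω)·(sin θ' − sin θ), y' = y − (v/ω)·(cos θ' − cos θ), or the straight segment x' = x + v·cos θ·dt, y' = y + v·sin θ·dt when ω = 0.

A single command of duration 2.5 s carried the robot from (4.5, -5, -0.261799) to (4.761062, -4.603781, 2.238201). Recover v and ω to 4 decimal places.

v = 0.2500, ω = 1.0000

Δθ = 2.238201 − -0.261799 = 2.500000
ω = Δθ/dt = 2.500000/2.5 = 1.0000
R = −Δy/(cos θ' − cos θ) = 0.2500
v = R·ω = 0.2500·1.0000 = 0.2500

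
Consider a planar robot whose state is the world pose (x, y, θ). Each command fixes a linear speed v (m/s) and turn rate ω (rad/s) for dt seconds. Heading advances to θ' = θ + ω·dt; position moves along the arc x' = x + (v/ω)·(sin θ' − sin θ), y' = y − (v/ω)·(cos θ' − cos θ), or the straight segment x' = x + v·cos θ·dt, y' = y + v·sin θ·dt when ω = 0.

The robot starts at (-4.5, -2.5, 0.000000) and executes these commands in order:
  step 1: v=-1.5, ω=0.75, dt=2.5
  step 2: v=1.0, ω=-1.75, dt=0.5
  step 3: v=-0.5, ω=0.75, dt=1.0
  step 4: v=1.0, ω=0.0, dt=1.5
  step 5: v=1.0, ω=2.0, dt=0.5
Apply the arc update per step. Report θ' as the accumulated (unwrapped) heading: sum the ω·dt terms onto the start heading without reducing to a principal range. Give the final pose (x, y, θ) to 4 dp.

(-7.0074, -3.2492, 2.7500)

step 1: θ'=1.8750 (R=-2.0000) → pose (-6.4082, -5.0991, 1.8750)
step 2: θ'=1.0000 (R=-0.5714) → pose (-6.3438, -4.6192, 1.0000)
step 3: θ'=1.7500 (R=-0.6667) → pose (-6.4388, -5.0982, 1.7500)
step 4: θ'=1.7500 (straight) → pose (-6.7062, -3.6222, 1.7500)
step 5: θ'=2.7500 (R=0.5000) → pose (-7.0074, -3.2492, 2.7500)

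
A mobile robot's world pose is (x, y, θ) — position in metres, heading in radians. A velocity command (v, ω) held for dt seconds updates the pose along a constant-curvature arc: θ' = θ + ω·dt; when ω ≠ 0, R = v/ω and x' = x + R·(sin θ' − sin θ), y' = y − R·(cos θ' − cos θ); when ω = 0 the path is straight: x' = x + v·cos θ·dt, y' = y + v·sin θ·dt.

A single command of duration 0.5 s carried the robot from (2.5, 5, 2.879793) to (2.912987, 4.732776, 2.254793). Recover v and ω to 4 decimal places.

Δθ = 2.254793 − 2.879793 = -0.625000
ω = Δθ/dt = -0.625000/0.5 = -1.2500
R = Δx/(sin θ' − sin θ) = 0.8000
v = R·ω = 0.8000·-1.2500 = -1.0000

v = -1.0000, ω = -1.2500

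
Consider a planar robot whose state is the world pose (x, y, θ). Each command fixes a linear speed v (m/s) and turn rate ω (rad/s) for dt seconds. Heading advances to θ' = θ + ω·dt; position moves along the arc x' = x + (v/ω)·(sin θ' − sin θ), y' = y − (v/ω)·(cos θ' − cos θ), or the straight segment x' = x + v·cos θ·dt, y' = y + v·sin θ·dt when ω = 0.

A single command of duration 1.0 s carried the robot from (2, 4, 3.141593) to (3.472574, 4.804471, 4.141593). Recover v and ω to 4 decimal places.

Δθ = 4.141593 − 3.141593 = 1.000000
ω = Δθ/dt = 1.000000/1.0 = 1.0000
R = Δx/(sin θ' − sin θ) = -1.7500
v = R·ω = -1.7500·1.0000 = -1.7500

v = -1.7500, ω = 1.0000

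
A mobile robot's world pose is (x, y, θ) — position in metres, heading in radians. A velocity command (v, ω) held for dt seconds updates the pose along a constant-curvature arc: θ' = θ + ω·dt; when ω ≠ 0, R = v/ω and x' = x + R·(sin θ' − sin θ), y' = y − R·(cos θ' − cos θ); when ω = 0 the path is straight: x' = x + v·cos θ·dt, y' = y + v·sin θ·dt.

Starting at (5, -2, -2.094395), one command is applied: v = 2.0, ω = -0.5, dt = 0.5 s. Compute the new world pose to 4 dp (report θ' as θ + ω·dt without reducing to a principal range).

θ' = -2.0944 + -0.5·0.5 = -2.3444
R = v/ω = 2.0/-0.5 = -4.0000
x' = 5 + -4.0000·(sin -2.3444 − sin -2.0944) = 4.3975
y' = -2 − -4.0000·(cos -2.3444 − cos -2.0944) = -2.7949

(4.3975, -2.7949, -2.3444)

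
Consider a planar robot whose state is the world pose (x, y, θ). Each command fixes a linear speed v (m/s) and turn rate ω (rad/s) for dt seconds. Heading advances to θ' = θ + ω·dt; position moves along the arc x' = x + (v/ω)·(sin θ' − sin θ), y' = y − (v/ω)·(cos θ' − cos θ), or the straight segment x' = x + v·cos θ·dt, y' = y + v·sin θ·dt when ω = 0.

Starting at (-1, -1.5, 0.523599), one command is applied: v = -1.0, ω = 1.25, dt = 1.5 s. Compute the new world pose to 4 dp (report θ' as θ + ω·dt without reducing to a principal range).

(-1.1412, -2.7820, 2.3986)

θ' = 0.5236 + 1.25·1.5 = 2.3986
R = v/ω = -1.0/1.25 = -0.8000
x' = -1 + -0.8000·(sin 2.3986 − sin 0.5236) = -1.1412
y' = -1.5 − -0.8000·(cos 2.3986 − cos 0.5236) = -2.7820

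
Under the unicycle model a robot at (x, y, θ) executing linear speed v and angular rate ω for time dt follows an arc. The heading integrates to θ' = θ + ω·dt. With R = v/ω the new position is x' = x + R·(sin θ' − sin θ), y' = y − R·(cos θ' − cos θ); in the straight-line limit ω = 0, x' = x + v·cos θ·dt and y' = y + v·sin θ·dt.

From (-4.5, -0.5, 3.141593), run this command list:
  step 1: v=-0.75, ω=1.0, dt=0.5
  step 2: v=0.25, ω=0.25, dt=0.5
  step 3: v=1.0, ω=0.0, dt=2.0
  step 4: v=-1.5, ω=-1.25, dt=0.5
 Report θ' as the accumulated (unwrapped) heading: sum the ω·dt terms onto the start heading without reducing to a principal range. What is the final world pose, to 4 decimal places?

step 1: θ'=3.6416 (R=-0.7500) → pose (-4.1404, -0.4082, 3.6416)
step 2: θ'=3.7666 (R=1.0000) → pose (-4.2461, -0.4748, 3.7666)
step 3: θ'=3.7666 (straight) → pose (-5.8680, -1.6450, 3.7666)
step 4: θ'=3.1416 (R=1.2000) → pose (-5.1659, -1.4182, 3.1416)

(-5.1659, -1.4182, 3.1416)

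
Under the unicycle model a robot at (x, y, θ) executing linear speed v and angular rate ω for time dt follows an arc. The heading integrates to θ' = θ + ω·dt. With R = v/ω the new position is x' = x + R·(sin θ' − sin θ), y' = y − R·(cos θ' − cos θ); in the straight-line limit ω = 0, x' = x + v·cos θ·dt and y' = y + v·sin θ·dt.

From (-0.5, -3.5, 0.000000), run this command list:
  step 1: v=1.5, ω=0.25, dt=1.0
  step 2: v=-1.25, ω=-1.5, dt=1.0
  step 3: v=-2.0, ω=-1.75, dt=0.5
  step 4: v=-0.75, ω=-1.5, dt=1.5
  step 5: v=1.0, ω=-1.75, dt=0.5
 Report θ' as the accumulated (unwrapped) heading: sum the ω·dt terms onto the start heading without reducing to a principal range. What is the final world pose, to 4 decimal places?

step 1: θ'=0.2500 (R=6.0000) → pose (0.9844, -3.3135, 0.2500)
step 2: θ'=-1.2500 (R=0.8333) → pose (-0.0126, -2.7688, -1.2500)
step 3: θ'=-2.1250 (R=1.1429) → pose (0.1002, -1.8070, -2.1250)
step 4: θ'=-4.3750 (R=0.5000) → pose (0.9972, -1.9046, -4.3750)
step 5: θ'=-5.2500 (R=-0.5714) → pose (1.0456, -1.4228, -5.2500)

(1.0456, -1.4228, -5.2500)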